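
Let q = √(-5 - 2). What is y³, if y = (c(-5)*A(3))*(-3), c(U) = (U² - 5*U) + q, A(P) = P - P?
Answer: 0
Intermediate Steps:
A(P) = 0
q = I*√7 (q = √(-7) = I*√7 ≈ 2.6458*I)
c(U) = U² - 5*U + I*√7 (c(U) = (U² - 5*U) + I*√7 = U² - 5*U + I*√7)
y = 0 (y = (((-5)² - 5*(-5) + I*√7)*0)*(-3) = ((25 + 25 + I*√7)*0)*(-3) = ((50 + I*√7)*0)*(-3) = 0*(-3) = 0)
y³ = 0³ = 0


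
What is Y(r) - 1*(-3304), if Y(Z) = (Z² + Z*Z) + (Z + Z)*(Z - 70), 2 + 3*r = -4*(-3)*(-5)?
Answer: 71152/9 ≈ 7905.8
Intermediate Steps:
r = -62/3 (r = -⅔ + (-4*(-3)*(-5))/3 = -⅔ + (12*(-5))/3 = -⅔ + (⅓)*(-60) = -⅔ - 20 = -62/3 ≈ -20.667)
Y(Z) = 2*Z² + 2*Z*(-70 + Z) (Y(Z) = (Z² + Z²) + (2*Z)*(-70 + Z) = 2*Z² + 2*Z*(-70 + Z))
Y(r) - 1*(-3304) = 4*(-62/3)*(-35 - 62/3) - 1*(-3304) = 4*(-62/3)*(-167/3) + 3304 = 41416/9 + 3304 = 71152/9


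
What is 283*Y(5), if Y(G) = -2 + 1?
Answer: -283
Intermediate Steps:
Y(G) = -1
283*Y(5) = 283*(-1) = -283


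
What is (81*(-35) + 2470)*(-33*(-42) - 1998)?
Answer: 223380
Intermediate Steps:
(81*(-35) + 2470)*(-33*(-42) - 1998) = (-2835 + 2470)*(1386 - 1998) = -365*(-612) = 223380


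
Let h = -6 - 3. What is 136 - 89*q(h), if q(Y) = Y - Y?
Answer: 136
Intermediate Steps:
h = -9
q(Y) = 0
136 - 89*q(h) = 136 - 89*0 = 136 + 0 = 136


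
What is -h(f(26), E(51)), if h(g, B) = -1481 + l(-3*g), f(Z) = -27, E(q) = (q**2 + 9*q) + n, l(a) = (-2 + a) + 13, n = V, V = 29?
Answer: 1389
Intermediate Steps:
n = 29
l(a) = 11 + a
E(q) = 29 + q**2 + 9*q (E(q) = (q**2 + 9*q) + 29 = 29 + q**2 + 9*q)
h(g, B) = -1470 - 3*g (h(g, B) = -1481 + (11 - 3*g) = -1470 - 3*g)
-h(f(26), E(51)) = -(-1470 - 3*(-27)) = -(-1470 + 81) = -1*(-1389) = 1389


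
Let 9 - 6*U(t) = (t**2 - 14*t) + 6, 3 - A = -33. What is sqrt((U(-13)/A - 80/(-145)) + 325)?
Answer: sqrt(9807626)/174 ≈ 17.998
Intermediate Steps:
A = 36 (A = 3 - 1*(-33) = 3 + 33 = 36)
U(t) = 1/2 - t**2/6 + 7*t/3 (U(t) = 3/2 - ((t**2 - 14*t) + 6)/6 = 3/2 - (6 + t**2 - 14*t)/6 = 3/2 + (-1 - t**2/6 + 7*t/3) = 1/2 - t**2/6 + 7*t/3)
sqrt((U(-13)/A - 80/(-145)) + 325) = sqrt(((1/2 - 1/6*(-13)**2 + (7/3)*(-13))/36 - 80/(-145)) + 325) = sqrt(((1/2 - 1/6*169 - 91/3)*(1/36) - 80*(-1/145)) + 325) = sqrt(((1/2 - 169/6 - 91/3)*(1/36) + 16/29) + 325) = sqrt((-58*1/36 + 16/29) + 325) = sqrt((-29/18 + 16/29) + 325) = sqrt(-553/522 + 325) = sqrt(169097/522) = sqrt(9807626)/174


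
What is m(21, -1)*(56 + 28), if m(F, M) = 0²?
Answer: 0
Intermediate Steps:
m(F, M) = 0
m(21, -1)*(56 + 28) = 0*(56 + 28) = 0*84 = 0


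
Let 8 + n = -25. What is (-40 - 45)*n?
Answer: 2805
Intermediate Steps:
n = -33 (n = -8 - 25 = -33)
(-40 - 45)*n = (-40 - 45)*(-33) = -85*(-33) = 2805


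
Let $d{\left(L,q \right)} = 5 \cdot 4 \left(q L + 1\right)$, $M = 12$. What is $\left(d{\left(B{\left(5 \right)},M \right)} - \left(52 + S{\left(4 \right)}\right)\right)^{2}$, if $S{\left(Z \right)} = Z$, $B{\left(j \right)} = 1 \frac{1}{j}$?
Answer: $144$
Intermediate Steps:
$B{\left(j \right)} = \frac{1}{j}$
$d{\left(L,q \right)} = 20 + 20 L q$ ($d{\left(L,q \right)} = 20 \left(L q + 1\right) = 20 \left(1 + L q\right) = 20 + 20 L q$)
$\left(d{\left(B{\left(5 \right)},M \right)} - \left(52 + S{\left(4 \right)}\right)\right)^{2} = \left(\left(20 + 20 \cdot \frac{1}{5} \cdot 12\right) - 56\right)^{2} = \left(\left(20 + 48\right) - 56\right)^{2} = \left(68 - 56\right)^{2} = 12^{2} = 144$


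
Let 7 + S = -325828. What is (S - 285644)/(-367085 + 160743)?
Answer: 611479/206342 ≈ 2.9634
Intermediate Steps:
S = -325835 (S = -7 - 325828 = -325835)
(S - 285644)/(-367085 + 160743) = (-325835 - 285644)/(-367085 + 160743) = -611479/(-206342) = -611479*(-1/206342) = 611479/206342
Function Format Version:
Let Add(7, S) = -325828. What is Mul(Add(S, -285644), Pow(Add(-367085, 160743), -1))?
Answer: Rational(611479, 206342) ≈ 2.9634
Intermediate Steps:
S = -325835 (S = Add(-7, -325828) = -325835)
Mul(Add(S, -285644), Pow(Add(-367085, 160743), -1)) = Mul(Add(-325835, -285644), Pow(Add(-367085, 160743), -1)) = Mul(-611479, Pow(-206342, -1)) = Mul(-611479, Rational(-1, 206342)) = Rational(611479, 206342)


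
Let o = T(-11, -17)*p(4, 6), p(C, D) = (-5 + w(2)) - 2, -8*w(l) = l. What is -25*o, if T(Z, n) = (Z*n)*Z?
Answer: -1491325/4 ≈ -3.7283e+5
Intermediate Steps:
w(l) = -l/8
T(Z, n) = n*Z²
p(C, D) = -29/4 (p(C, D) = (-5 - ⅛*2) - 2 = (-5 - ¼) - 2 = -21/4 - 2 = -29/4)
o = 59653/4 (o = -17*(-11)²*(-29/4) = -17*121*(-29/4) = -2057*(-29/4) = 59653/4 ≈ 14913.)
-25*o = -25*59653/4 = -1491325/4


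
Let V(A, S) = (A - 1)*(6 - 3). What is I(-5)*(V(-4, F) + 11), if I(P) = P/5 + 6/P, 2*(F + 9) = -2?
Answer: 44/5 ≈ 8.8000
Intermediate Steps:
F = -10 (F = -9 + (½)*(-2) = -9 - 1 = -10)
V(A, S) = -3 + 3*A (V(A, S) = (-1 + A)*3 = -3 + 3*A)
I(P) = 6/P + P/5 (I(P) = P*(⅕) + 6/P = P/5 + 6/P = 6/P + P/5)
I(-5)*(V(-4, F) + 11) = (6/(-5) + (⅕)*(-5))*((-3 + 3*(-4)) + 11) = (6*(-⅕) - 1)*((-3 - 12) + 11) = (-6/5 - 1)*(-15 + 11) = -11/5*(-4) = 44/5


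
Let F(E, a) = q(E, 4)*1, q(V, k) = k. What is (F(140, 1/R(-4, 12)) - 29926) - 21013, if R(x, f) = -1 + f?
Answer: -50935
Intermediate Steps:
F(E, a) = 4 (F(E, a) = 4*1 = 4)
(F(140, 1/R(-4, 12)) - 29926) - 21013 = (4 - 29926) - 21013 = -29922 - 21013 = -50935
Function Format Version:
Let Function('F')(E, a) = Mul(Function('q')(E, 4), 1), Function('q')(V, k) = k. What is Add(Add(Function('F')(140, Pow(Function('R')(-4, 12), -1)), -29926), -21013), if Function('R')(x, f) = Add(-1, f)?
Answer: -50935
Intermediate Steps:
Function('F')(E, a) = 4 (Function('F')(E, a) = Mul(4, 1) = 4)
Add(Add(Function('F')(140, Pow(Function('R')(-4, 12), -1)), -29926), -21013) = Add(Add(4, -29926), -21013) = Add(-29922, -21013) = -50935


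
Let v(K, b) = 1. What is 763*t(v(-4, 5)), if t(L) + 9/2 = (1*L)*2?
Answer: -3815/2 ≈ -1907.5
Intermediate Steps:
t(L) = -9/2 + 2*L (t(L) = -9/2 + (1*L)*2 = -9/2 + L*2 = -9/2 + 2*L)
763*t(v(-4, 5)) = 763*(-9/2 + 2*1) = 763*(-9/2 + 2) = 763*(-5/2) = -3815/2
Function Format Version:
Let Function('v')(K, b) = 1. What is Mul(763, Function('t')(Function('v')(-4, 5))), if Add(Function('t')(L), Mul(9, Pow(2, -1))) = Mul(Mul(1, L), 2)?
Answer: Rational(-3815, 2) ≈ -1907.5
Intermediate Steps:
Function('t')(L) = Add(Rational(-9, 2), Mul(2, L)) (Function('t')(L) = Add(Rational(-9, 2), Mul(Mul(1, L), 2)) = Add(Rational(-9, 2), Mul(L, 2)) = Add(Rational(-9, 2), Mul(2, L)))
Mul(763, Function('t')(Function('v')(-4, 5))) = Mul(763, Add(Rational(-9, 2), Mul(2, 1))) = Mul(763, Add(Rational(-9, 2), 2)) = Mul(763, Rational(-5, 2)) = Rational(-3815, 2)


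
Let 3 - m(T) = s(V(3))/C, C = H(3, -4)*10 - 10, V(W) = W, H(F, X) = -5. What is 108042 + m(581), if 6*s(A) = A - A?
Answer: 108045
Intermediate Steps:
s(A) = 0 (s(A) = (A - A)/6 = (1/6)*0 = 0)
C = -60 (C = -5*10 - 10 = -50 - 10 = -60)
m(T) = 3 (m(T) = 3 - 0/(-60) = 3 - 0*(-1)/60 = 3 - 1*0 = 3 + 0 = 3)
108042 + m(581) = 108042 + 3 = 108045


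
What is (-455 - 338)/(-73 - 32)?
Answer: 793/105 ≈ 7.5524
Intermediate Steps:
(-455 - 338)/(-73 - 32) = -793/(-105) = -1/105*(-793) = 793/105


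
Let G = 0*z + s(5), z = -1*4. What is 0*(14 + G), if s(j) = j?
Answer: 0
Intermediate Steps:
z = -4
G = 5 (G = 0*(-4) + 5 = 0 + 5 = 5)
0*(14 + G) = 0*(14 + 5) = 0*19 = 0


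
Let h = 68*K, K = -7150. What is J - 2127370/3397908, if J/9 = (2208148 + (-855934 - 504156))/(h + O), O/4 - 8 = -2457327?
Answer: -332496123209/243409989057 ≈ -1.3660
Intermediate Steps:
h = -486200 (h = 68*(-7150) = -486200)
O = -9829276 (O = 32 + 4*(-2457327) = 32 - 9829308 = -9829276)
J = -424029/573082 (J = 9*((2208148 + (-855934 - 504156))/(-486200 - 9829276)) = 9*((2208148 - 1360090)/(-10315476)) = 9*(848058*(-1/10315476)) = 9*(-141343/1719246) = -424029/573082 ≈ -0.73991)
J - 2127370/3397908 = -424029/573082 - 2127370/3397908 = -424029/573082 - 1*1063685/1698954 = -424029/573082 - 1063685/1698954 = -332496123209/243409989057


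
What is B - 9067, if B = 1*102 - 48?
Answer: -9013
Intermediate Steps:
B = 54 (B = 102 - 48 = 54)
B - 9067 = 54 - 9067 = -9013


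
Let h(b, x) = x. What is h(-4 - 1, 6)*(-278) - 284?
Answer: -1952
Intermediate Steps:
h(-4 - 1, 6)*(-278) - 284 = 6*(-278) - 284 = -1668 - 284 = -1952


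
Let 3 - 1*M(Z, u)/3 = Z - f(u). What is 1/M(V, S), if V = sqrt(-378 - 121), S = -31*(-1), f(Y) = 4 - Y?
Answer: I/(3*(sqrt(499) - 24*I)) ≈ -0.0074419 + 0.0069266*I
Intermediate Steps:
S = 31
V = I*sqrt(499) (V = sqrt(-499) = I*sqrt(499) ≈ 22.338*I)
M(Z, u) = 21 - 3*Z - 3*u (M(Z, u) = 9 - 3*(Z - (4 - u)) = 9 - 3*(Z + (-4 + u)) = 9 - 3*(-4 + Z + u) = 9 + (12 - 3*Z - 3*u) = 21 - 3*Z - 3*u)
1/M(V, S) = 1/(21 - 3*I*sqrt(499) - 3*31) = 1/(21 - 3*I*sqrt(499) - 93) = 1/(-72 - 3*I*sqrt(499))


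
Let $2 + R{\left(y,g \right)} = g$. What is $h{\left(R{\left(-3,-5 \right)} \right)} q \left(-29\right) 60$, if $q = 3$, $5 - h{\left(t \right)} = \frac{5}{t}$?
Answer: $- \frac{208800}{7} \approx -29829.0$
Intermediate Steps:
$R{\left(y,g \right)} = -2 + g$
$h{\left(t \right)} = 5 - \frac{5}{t}$
$h{\left(R{\left(-3,-5 \right)} \right)} q \left(-29\right) 60 = \left(5 - \frac{5}{-2 - 5}\right) 3 \left(-29\right) 60 = \left(5 - \frac{5}{-7}\right) \left(-87\right) 60 = \left(5 - - \frac{5}{7}\right) \left(-87\right) 60 = \left(5 + \frac{5}{7}\right) \left(-87\right) 60 = \frac{40}{7} \left(-87\right) 60 = \left(- \frac{3480}{7}\right) 60 = - \frac{208800}{7}$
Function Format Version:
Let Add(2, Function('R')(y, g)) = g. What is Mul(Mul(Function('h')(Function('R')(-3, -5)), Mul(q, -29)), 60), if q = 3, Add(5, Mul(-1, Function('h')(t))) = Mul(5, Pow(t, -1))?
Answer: Rational(-208800, 7) ≈ -29829.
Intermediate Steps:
Function('R')(y, g) = Add(-2, g)
Function('h')(t) = Add(5, Mul(-5, Pow(t, -1))) (Function('h')(t) = Add(5, Mul(-1, Mul(5, Pow(t, -1)))) = Add(5, Mul(-5, Pow(t, -1))))
Mul(Mul(Function('h')(Function('R')(-3, -5)), Mul(q, -29)), 60) = Mul(Mul(Add(5, Mul(-5, Pow(Add(-2, -5), -1))), Mul(3, -29)), 60) = Mul(Mul(Add(5, Mul(-5, Pow(-7, -1))), -87), 60) = Mul(Mul(Add(5, Mul(-5, Rational(-1, 7))), -87), 60) = Mul(Mul(Add(5, Rational(5, 7)), -87), 60) = Mul(Mul(Rational(40, 7), -87), 60) = Mul(Rational(-3480, 7), 60) = Rational(-208800, 7)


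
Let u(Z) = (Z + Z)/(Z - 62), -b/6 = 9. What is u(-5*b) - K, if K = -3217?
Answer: 167419/52 ≈ 3219.6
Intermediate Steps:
b = -54 (b = -6*9 = -54)
u(Z) = 2*Z/(-62 + Z) (u(Z) = (2*Z)/(-62 + Z) = 2*Z/(-62 + Z))
u(-5*b) - K = 2*(-5*(-54))/(-62 - 5*(-54)) - 1*(-3217) = 2*270/(-62 + 270) + 3217 = 2*270/208 + 3217 = 2*270*(1/208) + 3217 = 135/52 + 3217 = 167419/52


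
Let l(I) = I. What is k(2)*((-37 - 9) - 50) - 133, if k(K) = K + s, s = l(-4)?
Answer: 59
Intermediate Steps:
s = -4
k(K) = -4 + K (k(K) = K - 4 = -4 + K)
k(2)*((-37 - 9) - 50) - 133 = (-4 + 2)*((-37 - 9) - 50) - 133 = -2*(-46 - 50) - 133 = -2*(-96) - 133 = 192 - 133 = 59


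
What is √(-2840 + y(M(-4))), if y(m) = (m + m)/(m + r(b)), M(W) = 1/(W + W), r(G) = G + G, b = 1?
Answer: I*√639030/15 ≈ 53.293*I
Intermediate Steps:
r(G) = 2*G
M(W) = 1/(2*W)
y(m) = 2*m/(2 + m) (y(m) = (m + m)/(m + 2*1) = (2*m)/(m + 2) = (2*m)/(2 + m) = 2*m/(2 + m))
√(-2840 + y(M(-4))) = √(-2840 + 2*((½)/(-4))/(2 + (½)/(-4))) = √(-2840 + 2*((½)*(-¼))/(2 + (½)*(-¼))) = √(-2840 + 2*(-⅛)/(2 - ⅛)) = √(-2840 + 2*(-⅛)/(15/8)) = √(-2840 + 2*(-⅛)*(8/15)) = √(-2840 - 2/15) = √(-42602/15) = I*√639030/15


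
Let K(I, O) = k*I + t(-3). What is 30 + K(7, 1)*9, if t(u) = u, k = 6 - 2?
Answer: 255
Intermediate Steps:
k = 4
K(I, O) = -3 + 4*I (K(I, O) = 4*I - 3 = -3 + 4*I)
30 + K(7, 1)*9 = 30 + (-3 + 4*7)*9 = 30 + (-3 + 28)*9 = 30 + 25*9 = 30 + 225 = 255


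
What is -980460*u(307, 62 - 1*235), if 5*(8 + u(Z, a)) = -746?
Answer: 154128312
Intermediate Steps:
u(Z, a) = -786/5 (u(Z, a) = -8 + (1/5)*(-746) = -8 - 746/5 = -786/5)
-980460*u(307, 62 - 1*235) = -980460/(1/(-786/5)) = -980460/(-5/786) = -980460*(-786/5) = 154128312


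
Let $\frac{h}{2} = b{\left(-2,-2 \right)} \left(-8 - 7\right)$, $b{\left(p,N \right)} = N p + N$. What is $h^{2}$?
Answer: $3600$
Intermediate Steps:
$b{\left(p,N \right)} = N + N p$
$h = -60$ ($h = 2 - 2 \left(1 - 2\right) \left(-8 - 7\right) = 2 \left(-2\right) \left(-1\right) \left(-15\right) = 2 \cdot 2 \left(-15\right) = 2 \left(-30\right) = -60$)
$h^{2} = \left(-60\right)^{2} = 3600$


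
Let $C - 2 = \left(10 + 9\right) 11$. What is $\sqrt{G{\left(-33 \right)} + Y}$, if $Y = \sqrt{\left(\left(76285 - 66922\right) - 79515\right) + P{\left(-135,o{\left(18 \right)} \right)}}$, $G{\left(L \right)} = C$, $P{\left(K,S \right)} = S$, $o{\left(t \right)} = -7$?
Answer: $\sqrt{211 + i \sqrt{70159}} \approx 16.578 + 7.9889 i$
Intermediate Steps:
$C = 211$ ($C = 2 + \left(10 + 9\right) 11 = 2 + 19 \cdot 11 = 2 + 209 = 211$)
$G{\left(L \right)} = 211$
$Y = i \sqrt{70159}$ ($Y = \sqrt{\left(\left(76285 - 66922\right) - 79515\right) - 7} = \sqrt{\left(9363 - 79515\right) - 7} = \sqrt{-70152 - 7} = \sqrt{-70159} = i \sqrt{70159} \approx 264.88 i$)
$\sqrt{G{\left(-33 \right)} + Y} = \sqrt{211 + i \sqrt{70159}}$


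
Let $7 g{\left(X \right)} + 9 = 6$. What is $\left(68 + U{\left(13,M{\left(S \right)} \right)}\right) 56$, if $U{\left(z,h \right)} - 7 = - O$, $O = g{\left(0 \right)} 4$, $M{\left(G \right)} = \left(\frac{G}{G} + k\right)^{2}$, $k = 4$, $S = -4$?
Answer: $4296$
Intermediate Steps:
$g{\left(X \right)} = - \frac{3}{7}$ ($g{\left(X \right)} = - \frac{9}{7} + \frac{1}{7} \cdot 6 = - \frac{9}{7} + \frac{6}{7} = - \frac{3}{7}$)
$M{\left(G \right)} = 25$ ($M{\left(G \right)} = \left(\frac{G}{G} + 4\right)^{2} = \left(1 + 4\right)^{2} = 5^{2} = 25$)
$O = - \frac{12}{7}$ ($O = \left(- \frac{3}{7}\right) 4 = - \frac{12}{7} \approx -1.7143$)
$U{\left(z,h \right)} = \frac{61}{7}$ ($U{\left(z,h \right)} = 7 - - \frac{12}{7} = 7 + \frac{12}{7} = \frac{61}{7}$)
$\left(68 + U{\left(13,M{\left(S \right)} \right)}\right) 56 = \left(68 + \frac{61}{7}\right) 56 = \frac{537}{7} \cdot 56 = 4296$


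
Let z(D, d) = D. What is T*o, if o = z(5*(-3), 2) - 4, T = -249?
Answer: 4731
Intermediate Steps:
o = -19 (o = 5*(-3) - 4 = -15 - 4 = -19)
T*o = -249*(-19) = 4731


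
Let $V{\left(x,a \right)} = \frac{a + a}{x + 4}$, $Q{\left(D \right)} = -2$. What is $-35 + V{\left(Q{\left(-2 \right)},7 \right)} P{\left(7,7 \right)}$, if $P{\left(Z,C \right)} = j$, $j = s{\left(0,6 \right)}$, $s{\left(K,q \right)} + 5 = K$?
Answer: $-70$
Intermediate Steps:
$V{\left(x,a \right)} = \frac{2 a}{4 + x}$
$s{\left(K,q \right)} = -5 + K$
$j = -5$ ($j = -5 + 0 = -5$)
$P{\left(Z,C \right)} = -5$
$-35 + V{\left(Q{\left(-2 \right)},7 \right)} P{\left(7,7 \right)} = -35 + 2 \cdot 7 \frac{1}{4 - 2} \left(-5\right) = -35 + 2 \cdot 7 \cdot \frac{1}{2} \left(-5\right) = -35 + 7 \left(-5\right) = -35 - 35 = -70$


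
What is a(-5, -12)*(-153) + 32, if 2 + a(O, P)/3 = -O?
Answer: -1345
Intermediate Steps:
a(O, P) = -6 - 3*O (a(O, P) = -6 + 3*(-O) = -6 - 3*O)
a(-5, -12)*(-153) + 32 = (-6 - 3*(-5))*(-153) + 32 = (-6 + 15)*(-153) + 32 = 9*(-153) + 32 = -1377 + 32 = -1345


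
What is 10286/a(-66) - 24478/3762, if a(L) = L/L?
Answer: 19335727/1881 ≈ 10280.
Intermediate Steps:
a(L) = 1
10286/a(-66) - 24478/3762 = 10286/1 - 24478/3762 = 10286*1 - 24478*1/3762 = 10286 - 12239/1881 = 19335727/1881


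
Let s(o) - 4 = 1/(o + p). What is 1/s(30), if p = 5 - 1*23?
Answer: 12/49 ≈ 0.24490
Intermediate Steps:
p = -18 (p = 5 - 23 = -18)
s(o) = 4 + 1/(-18 + o) (s(o) = 4 + 1/(o - 18) = 4 + 1/(-18 + o))
1/s(30) = 1/((-71 + 4*30)/(-18 + 30)) = 1/((-71 + 120)/12) = 1/((1/12)*49) = 1/(49/12) = 12/49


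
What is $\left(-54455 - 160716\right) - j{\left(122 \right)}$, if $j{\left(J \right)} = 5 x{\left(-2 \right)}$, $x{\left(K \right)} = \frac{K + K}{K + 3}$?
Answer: $-215151$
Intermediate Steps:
$x{\left(K \right)} = \frac{2 K}{3 + K}$
$j{\left(J \right)} = -20$ ($j{\left(J \right)} = 5 \cdot 2 \left(-2\right) \frac{1}{3 - 2} = 5 \cdot 2 \left(-2\right) 1^{-1} = 5 \cdot 2 \left(-2\right) 1 = 5 \left(-4\right) = -20$)
$\left(-54455 - 160716\right) - j{\left(122 \right)} = \left(-54455 - 160716\right) - -20 = -215171 + 20 = -215151$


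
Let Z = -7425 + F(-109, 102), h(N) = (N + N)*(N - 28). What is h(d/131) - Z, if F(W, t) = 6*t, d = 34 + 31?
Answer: 116449503/17161 ≈ 6785.7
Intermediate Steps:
d = 65
h(N) = 2*N*(-28 + N) (h(N) = (2*N)*(-28 + N) = 2*N*(-28 + N))
Z = -6813 (Z = -7425 + 6*102 = -7425 + 612 = -6813)
h(d/131) - Z = 2*(65/131)*(-28 + 65/131) - 1*(-6813) = 2*(65*(1/131))*(-28 + 65*(1/131)) + 6813 = 2*(65/131)*(-28 + 65/131) + 6813 = 2*(65/131)*(-3603/131) + 6813 = -468390/17161 + 6813 = 116449503/17161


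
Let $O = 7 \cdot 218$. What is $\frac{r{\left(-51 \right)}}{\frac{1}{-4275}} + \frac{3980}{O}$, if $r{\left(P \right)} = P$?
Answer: $\frac{166355065}{763} \approx 2.1803 \cdot 10^{5}$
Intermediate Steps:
$O = 1526$
$\frac{r{\left(-51 \right)}}{\frac{1}{-4275}} + \frac{3980}{O} = - \frac{51}{\frac{1}{-4275}} + \frac{3980}{1526} = - \frac{51}{- \frac{1}{4275}} + 3980 \cdot \frac{1}{1526} = \left(-51\right) \left(-4275\right) + \frac{1990}{763} = 218025 + \frac{1990}{763} = \frac{166355065}{763}$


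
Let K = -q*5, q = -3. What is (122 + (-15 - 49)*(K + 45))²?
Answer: 13823524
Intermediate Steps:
K = 15 (K = -1*(-3)*5 = 3*5 = 15)
(122 + (-15 - 49)*(K + 45))² = (122 + (-15 - 49)*(15 + 45))² = (122 - 64*60)² = (122 - 3840)² = (-3718)² = 13823524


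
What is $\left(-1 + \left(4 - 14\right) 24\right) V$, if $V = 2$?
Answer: $-482$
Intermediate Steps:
$\left(-1 + \left(4 - 14\right) 24\right) V = \left(-1 + \left(4 - 14\right) 24\right) 2 = \left(-1 - 240\right) 2 = \left(-241\right) 2 = -482$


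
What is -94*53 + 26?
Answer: -4956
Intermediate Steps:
-94*53 + 26 = -4982 + 26 = -4956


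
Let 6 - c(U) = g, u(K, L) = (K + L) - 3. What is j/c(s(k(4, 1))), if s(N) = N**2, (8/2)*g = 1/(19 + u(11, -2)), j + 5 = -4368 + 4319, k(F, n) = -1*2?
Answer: -5400/599 ≈ -9.0150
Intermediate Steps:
k(F, n) = -2
j = -54 (j = -5 + (-4368 + 4319) = -5 - 49 = -54)
u(K, L) = -3 + K + L
g = 1/100 (g = 1/(4*(19 + (-3 + 11 - 2))) = 1/(4*(19 + 6)) = (1/4)/25 = (1/4)*(1/25) = 1/100 ≈ 0.010000)
c(U) = 599/100 (c(U) = 6 - 1*1/100 = 6 - 1/100 = 599/100)
j/c(s(k(4, 1))) = -54/599/100 = -54*100/599 = -5400/599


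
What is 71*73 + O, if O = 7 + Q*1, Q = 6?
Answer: 5196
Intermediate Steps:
O = 13 (O = 7 + 6*1 = 7 + 6 = 13)
71*73 + O = 71*73 + 13 = 5183 + 13 = 5196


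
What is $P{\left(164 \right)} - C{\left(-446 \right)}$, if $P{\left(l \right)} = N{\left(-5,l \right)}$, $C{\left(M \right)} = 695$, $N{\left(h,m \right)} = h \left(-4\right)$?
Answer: $-675$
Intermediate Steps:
$N{\left(h,m \right)} = - 4 h$
$P{\left(l \right)} = 20$ ($P{\left(l \right)} = \left(-4\right) \left(-5\right) = 20$)
$P{\left(164 \right)} - C{\left(-446 \right)} = 20 - 695 = -675$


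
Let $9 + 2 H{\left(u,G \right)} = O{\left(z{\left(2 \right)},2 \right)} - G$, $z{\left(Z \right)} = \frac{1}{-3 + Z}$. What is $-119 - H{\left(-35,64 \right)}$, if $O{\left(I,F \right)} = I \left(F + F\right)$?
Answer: $- \frac{161}{2} \approx -80.5$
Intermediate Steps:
$O{\left(I,F \right)} = 2 F I$ ($O{\left(I,F \right)} = I 2 F = 2 F I$)
$H{\left(u,G \right)} = - \frac{13}{2} - \frac{G}{2}$ ($H{\left(u,G \right)} = - \frac{9}{2} + \frac{2 \cdot 2 \frac{1}{-3 + 2} - G}{2} = - \frac{9}{2} + \frac{2 \cdot 2 \frac{1}{-1} - G}{2} = - \frac{9}{2} + \frac{2 \cdot 2 \left(-1\right) - G}{2} = - \frac{9}{2} + \frac{-4 - G}{2} = - \frac{9}{2} - \left(2 + \frac{G}{2}\right) = - \frac{13}{2} - \frac{G}{2}$)
$-119 - H{\left(-35,64 \right)} = -119 - \left(- \frac{13}{2} - 32\right) = -119 - - \frac{77}{2} = -119 + \frac{77}{2} = - \frac{161}{2}$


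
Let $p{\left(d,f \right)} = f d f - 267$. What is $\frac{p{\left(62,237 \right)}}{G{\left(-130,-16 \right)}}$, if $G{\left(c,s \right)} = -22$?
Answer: $- \frac{3482211}{22} \approx -1.5828 \cdot 10^{5}$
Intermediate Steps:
$p{\left(d,f \right)} = -267 + d f^{2}$ ($p{\left(d,f \right)} = d f f - 267 = d f^{2} - 267 = -267 + d f^{2}$)
$\frac{p{\left(62,237 \right)}}{G{\left(-130,-16 \right)}} = \frac{-267 + 62 \cdot 237^{2}}{-22} = \left(-267 + 62 \cdot 56169\right) \left(- \frac{1}{22}\right) = \left(-267 + 3482478\right) \left(- \frac{1}{22}\right) = 3482211 \left(- \frac{1}{22}\right) = - \frac{3482211}{22}$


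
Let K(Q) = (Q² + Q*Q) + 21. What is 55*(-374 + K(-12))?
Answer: -3575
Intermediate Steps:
K(Q) = 21 + 2*Q² (K(Q) = (Q² + Q²) + 21 = 2*Q² + 21 = 21 + 2*Q²)
55*(-374 + K(-12)) = 55*(-374 + (21 + 2*(-12)²)) = 55*(-374 + (21 + 2*144)) = 55*(-374 + (21 + 288)) = 55*(-374 + 309) = 55*(-65) = -3575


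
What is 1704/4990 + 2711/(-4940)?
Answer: -511013/2465060 ≈ -0.20730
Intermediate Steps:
1704/4990 + 2711/(-4940) = 1704*(1/4990) + 2711*(-1/4940) = 852/2495 - 2711/4940 = -511013/2465060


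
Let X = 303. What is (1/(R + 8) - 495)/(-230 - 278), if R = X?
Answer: 38486/39497 ≈ 0.97440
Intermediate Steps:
R = 303
(1/(R + 8) - 495)/(-230 - 278) = (1/(303 + 8) - 495)/(-230 - 278) = (1/311 - 495)/(-508) = (1/311 - 495)*(-1/508) = -153944/311*(-1/508) = 38486/39497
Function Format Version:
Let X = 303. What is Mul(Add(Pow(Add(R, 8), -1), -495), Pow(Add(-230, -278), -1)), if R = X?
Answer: Rational(38486, 39497) ≈ 0.97440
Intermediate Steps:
R = 303
Mul(Add(Pow(Add(R, 8), -1), -495), Pow(Add(-230, -278), -1)) = Mul(Add(Pow(Add(303, 8), -1), -495), Pow(Add(-230, -278), -1)) = Mul(Add(Pow(311, -1), -495), Pow(-508, -1)) = Mul(Add(Rational(1, 311), -495), Rational(-1, 508)) = Mul(Rational(-153944, 311), Rational(-1, 508)) = Rational(38486, 39497)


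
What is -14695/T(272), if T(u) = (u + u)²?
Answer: -14695/295936 ≈ -0.049656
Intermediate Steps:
T(u) = 4*u² (T(u) = (2*u)² = 4*u²)
-14695/T(272) = -14695/(4*272²) = -14695/(4*73984) = -14695/295936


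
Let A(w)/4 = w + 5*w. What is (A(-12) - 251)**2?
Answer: 290521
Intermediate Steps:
A(w) = 24*w (A(w) = 4*(w + 5*w) = 4*(6*w) = 24*w)
(A(-12) - 251)**2 = (24*(-12) - 251)**2 = (-288 - 251)**2 = (-539)**2 = 290521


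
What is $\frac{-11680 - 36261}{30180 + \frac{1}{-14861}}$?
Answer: $- \frac{712451201}{448504979} \approx -1.5885$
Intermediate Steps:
$\frac{-11680 - 36261}{30180 + \frac{1}{-14861}} = - \frac{47941}{30180 - \frac{1}{14861}} = - \frac{47941}{\frac{448504979}{14861}} = \left(-47941\right) \frac{14861}{448504979} = - \frac{712451201}{448504979}$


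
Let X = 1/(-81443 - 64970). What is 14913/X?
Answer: -2183457069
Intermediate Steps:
X = -1/146413 (X = 1/(-146413) = -1/146413 ≈ -6.8300e-6)
14913/X = 14913/(-1/146413) = 14913*(-146413) = -2183457069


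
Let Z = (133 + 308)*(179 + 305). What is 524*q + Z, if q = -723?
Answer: -165408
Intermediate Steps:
Z = 213444 (Z = 441*484 = 213444)
524*q + Z = 524*(-723) + 213444 = -378852 + 213444 = -165408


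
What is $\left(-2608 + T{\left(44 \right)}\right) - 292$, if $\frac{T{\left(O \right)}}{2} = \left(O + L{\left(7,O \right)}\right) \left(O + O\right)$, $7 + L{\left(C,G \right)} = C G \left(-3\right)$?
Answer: $-159012$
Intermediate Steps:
$L{\left(C,G \right)} = -7 - 3 C G$ ($L{\left(C,G \right)} = -7 + C G \left(-3\right) = -7 - 3 C G$)
$T{\left(O \right)} = 4 O \left(-7 - 20 O\right)$ ($T{\left(O \right)} = 2 \left(O - \left(7 + 21 O\right)\right) \left(O + O\right) = 2 \left(O - \left(7 + 21 O\right)\right) 2 O = 2 \left(-7 - 20 O\right) 2 O = 2 \cdot 2 O \left(-7 - 20 O\right) = 4 O \left(-7 - 20 O\right)$)
$\left(-2608 + T{\left(44 \right)}\right) - 292 = \left(-2608 - 176 \left(7 + 20 \cdot 44\right)\right) - 292 = \left(-2608 - 176 \left(7 + 880\right)\right) - 292 = \left(-2608 - 176 \cdot 887\right) - 292 = \left(-2608 - 156112\right) - 292 = -158720 - 292 = -159012$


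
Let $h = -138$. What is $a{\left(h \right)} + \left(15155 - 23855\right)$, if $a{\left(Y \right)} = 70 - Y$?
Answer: $-8492$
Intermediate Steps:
$a{\left(h \right)} + \left(15155 - 23855\right) = \left(70 - -138\right) + \left(15155 - 23855\right) = \left(70 + 138\right) + \left(15155 - 23855\right) = 208 - 8700 = -8492$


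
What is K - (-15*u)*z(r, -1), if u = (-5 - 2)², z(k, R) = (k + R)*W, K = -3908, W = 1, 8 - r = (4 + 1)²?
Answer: -17138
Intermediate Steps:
r = -17 (r = 8 - (4 + 1)² = 8 - 1*5² = 8 - 1*25 = 8 - 25 = -17)
z(k, R) = R + k (z(k, R) = (k + R)*1 = (R + k)*1 = R + k)
u = 49 (u = (-7)² = 49)
K - (-15*u)*z(r, -1) = -3908 - (-15*49)*(-1 - 17) = -3908 - (-735)*(-18) = -3908 - 1*13230 = -3908 - 13230 = -17138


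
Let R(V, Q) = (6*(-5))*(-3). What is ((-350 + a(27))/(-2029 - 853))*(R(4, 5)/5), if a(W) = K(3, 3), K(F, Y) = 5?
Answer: 3105/1441 ≈ 2.1548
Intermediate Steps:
R(V, Q) = 90 (R(V, Q) = -30*(-3) = 90)
a(W) = 5
((-350 + a(27))/(-2029 - 853))*(R(4, 5)/5) = ((-350 + 5)/(-2029 - 853))*(90/5) = (-345/(-2882))*(90*(1/5)) = -345*(-1/2882)*18 = (345/2882)*18 = 3105/1441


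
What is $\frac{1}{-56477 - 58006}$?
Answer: $- \frac{1}{114483} \approx -8.7349 \cdot 10^{-6}$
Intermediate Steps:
$\frac{1}{-56477 - 58006} = \frac{1}{-114483} = - \frac{1}{114483}$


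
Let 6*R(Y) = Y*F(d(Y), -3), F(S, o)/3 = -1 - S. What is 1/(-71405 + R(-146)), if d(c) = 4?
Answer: -1/71040 ≈ -1.4077e-5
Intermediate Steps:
F(S, o) = -3 - 3*S (F(S, o) = 3*(-1 - S) = -3 - 3*S)
R(Y) = -5*Y/2 (R(Y) = (Y*(-3 - 3*4))/6 = (Y*(-3 - 12))/6 = (Y*(-15))/6 = (-15*Y)/6 = -5*Y/2)
1/(-71405 + R(-146)) = 1/(-71405 - 5/2*(-146)) = 1/(-71405 + 365) = 1/(-71040) = -1/71040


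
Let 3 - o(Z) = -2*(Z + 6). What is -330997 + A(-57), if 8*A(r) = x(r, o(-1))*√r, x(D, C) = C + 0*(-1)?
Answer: -330997 + 13*I*√57/8 ≈ -3.31e+5 + 12.268*I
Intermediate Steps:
o(Z) = 15 + 2*Z (o(Z) = 3 - (-2)*(Z + 6) = 3 - (-2)*(6 + Z) = 3 - (-12 - 2*Z) = 3 + (12 + 2*Z) = 15 + 2*Z)
x(D, C) = C (x(D, C) = C + 0 = C)
A(r) = 13*√r/8 (A(r) = ((15 + 2*(-1))*√r)/8 = ((15 - 2)*√r)/8 = (13*√r)/8 = 13*√r/8)
-330997 + A(-57) = -330997 + 13*√(-57)/8 = -330997 + 13*(I*√57)/8 = -330997 + 13*I*√57/8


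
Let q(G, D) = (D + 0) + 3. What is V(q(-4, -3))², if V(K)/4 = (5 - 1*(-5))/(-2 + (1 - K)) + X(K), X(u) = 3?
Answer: 784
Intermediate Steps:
q(G, D) = 3 + D (q(G, D) = D + 3 = 3 + D)
V(K) = 12 + 40/(-1 - K) (V(K) = 4*((5 - 1*(-5))/(-2 + (1 - K)) + 3) = 4*((5 + 5)/(-1 - K) + 3) = 4*(10/(-1 - K) + 3) = 4*(3 + 10/(-1 - K)) = 12 + 40/(-1 - K))
V(q(-4, -3))² = (4*(-7 + 3*(3 - 3))/(1 + (3 - 3)))² = (4*(-7 + 3*0)/(1 + 0))² = (4*(-7 + 0)/1)² = (4*1*(-7))² = (-28)² = 784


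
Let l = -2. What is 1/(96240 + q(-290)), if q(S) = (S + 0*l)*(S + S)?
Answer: 1/264440 ≈ 3.7816e-6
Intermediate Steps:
q(S) = 2*S² (q(S) = (S + 0*(-2))*(S + S) = (S + 0)*(2*S) = S*(2*S) = 2*S²)
1/(96240 + q(-290)) = 1/(96240 + 2*(-290)²) = 1/(96240 + 2*84100) = 1/(96240 + 168200) = 1/264440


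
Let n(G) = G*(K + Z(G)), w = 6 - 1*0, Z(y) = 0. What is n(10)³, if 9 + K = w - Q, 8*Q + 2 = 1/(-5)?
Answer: -1295029/64 ≈ -20235.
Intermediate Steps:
Q = -11/40 (Q = -¼ + (⅛)/(-5) = -¼ + (⅛)*(-⅕) = -¼ - 1/40 = -11/40 ≈ -0.27500)
w = 6 (w = 6 + 0 = 6)
K = -109/40 (K = -9 + (6 - 1*(-11/40)) = -9 + (6 + 11/40) = -9 + 251/40 = -109/40 ≈ -2.7250)
n(G) = -109*G/40 (n(G) = G*(-109/40 + 0) = G*(-109/40) = -109*G/40)
n(10)³ = (-109/40*10)³ = (-109/4)³ = -1295029/64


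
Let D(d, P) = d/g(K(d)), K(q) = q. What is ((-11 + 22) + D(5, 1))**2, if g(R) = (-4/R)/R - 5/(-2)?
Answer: 2362369/13689 ≈ 172.57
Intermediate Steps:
g(R) = 5/2 - 4/R**2 (g(R) = -4/R**2 - 5*(-1/2) = -4/R**2 + 5/2 = 5/2 - 4/R**2)
D(d, P) = d/(5/2 - 4/d**2)
((-11 + 22) + D(5, 1))**2 = ((-11 + 22) + 2*5**3/(-8 + 5*5**2))**2 = (11 + 2*125/(-8 + 5*25))**2 = (11 + 2*125/(-8 + 125))**2 = (11 + 2*125/117)**2 = (11 + 2*125*(1/117))**2 = (11 + 250/117)**2 = (1537/117)**2 = 2362369/13689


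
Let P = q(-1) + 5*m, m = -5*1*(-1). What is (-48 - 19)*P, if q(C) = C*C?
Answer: -1742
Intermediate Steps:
m = 5 (m = -5*(-1) = 5)
q(C) = C²
P = 26 (P = (-1)² + 5*5 = 1 + 25 = 26)
(-48 - 19)*P = (-48 - 19)*26 = -67*26 = -1742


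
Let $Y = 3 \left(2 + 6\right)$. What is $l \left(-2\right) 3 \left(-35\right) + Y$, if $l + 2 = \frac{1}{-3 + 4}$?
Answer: $-186$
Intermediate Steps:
$l = -1$ ($l = -2 + \frac{1}{-3 + 4} = -2 + 1^{-1} = -2 + 1 = -1$)
$Y = 24$ ($Y = 3 \cdot 8 = 24$)
$l \left(-2\right) 3 \left(-35\right) + Y = \left(-1\right) \left(-2\right) 3 \left(-35\right) + 24 = 2 \cdot 3 \left(-35\right) + 24 = 6 \left(-35\right) + 24 = -210 + 24 = -186$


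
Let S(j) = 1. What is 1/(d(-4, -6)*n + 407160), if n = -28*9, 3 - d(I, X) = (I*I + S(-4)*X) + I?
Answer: 1/407916 ≈ 2.4515e-6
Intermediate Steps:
d(I, X) = 3 - I - X - I² (d(I, X) = 3 - ((I*I + 1*X) + I) = 3 - ((I² + X) + I) = 3 - ((X + I²) + I) = 3 - (I + X + I²) = 3 + (-I - X - I²) = 3 - I - X - I²)
n = -252
1/(d(-4, -6)*n + 407160) = 1/((3 - 1*(-4) - 1*(-6) - 1*(-4)²)*(-252) + 407160) = 1/((3 + 4 + 6 - 1*16)*(-252) + 407160) = 1/((3 + 4 + 6 - 16)*(-252) + 407160) = 1/(-3*(-252) + 407160) = 1/(756 + 407160) = 1/407916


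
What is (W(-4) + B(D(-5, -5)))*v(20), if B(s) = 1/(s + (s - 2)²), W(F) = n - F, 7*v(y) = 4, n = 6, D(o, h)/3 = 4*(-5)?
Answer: 37841/6622 ≈ 5.7144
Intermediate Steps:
D(o, h) = -60 (D(o, h) = 3*(4*(-5)) = 3*(-20) = -60)
v(y) = 4/7 (v(y) = (⅐)*4 = 4/7)
W(F) = 6 - F
B(s) = 1/(s + (-2 + s)²)
(W(-4) + B(D(-5, -5)))*v(20) = ((6 - 1*(-4)) + 1/(-60 + (-2 - 60)²))*(4/7) = ((6 + 4) + 1/(-60 + (-62)²))*(4/7) = (10 + 1/(-60 + 3844))*(4/7) = (10 + 1/3784)*(4/7) = (37841/3784)*(4/7) = 37841/6622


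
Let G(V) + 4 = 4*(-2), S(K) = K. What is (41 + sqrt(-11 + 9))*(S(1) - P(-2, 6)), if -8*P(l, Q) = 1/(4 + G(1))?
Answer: 2583/64 + 63*I*sqrt(2)/64 ≈ 40.359 + 1.3921*I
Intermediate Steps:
G(V) = -12 (G(V) = -4 + 4*(-2) = -4 - 8 = -12)
P(l, Q) = 1/64 (P(l, Q) = -1/(8*(4 - 12)) = -1/8/(-8) = -1/8*(-1/8) = 1/64)
(41 + sqrt(-11 + 9))*(S(1) - P(-2, 6)) = (41 + sqrt(-11 + 9))*(1 - 1*1/64) = (41 + sqrt(-2))*(1 - 1/64) = (41 + I*sqrt(2))*(63/64) = 2583/64 + 63*I*sqrt(2)/64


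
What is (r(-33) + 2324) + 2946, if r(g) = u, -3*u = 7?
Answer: 15803/3 ≈ 5267.7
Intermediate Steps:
u = -7/3 (u = -⅓*7 = -7/3 ≈ -2.3333)
r(g) = -7/3
(r(-33) + 2324) + 2946 = (-7/3 + 2324) + 2946 = 6965/3 + 2946 = 15803/3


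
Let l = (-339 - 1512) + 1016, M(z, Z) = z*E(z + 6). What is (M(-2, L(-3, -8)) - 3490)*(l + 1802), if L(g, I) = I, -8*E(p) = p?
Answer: -3373863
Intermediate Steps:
E(p) = -p/8
M(z, Z) = z*(-3/4 - z/8) (M(z, Z) = z*(-(z + 6)/8) = z*(-(6 + z)/8) = z*(-3/4 - z/8))
l = -835 (l = -1851 + 1016 = -835)
(M(-2, L(-3, -8)) - 3490)*(l + 1802) = ((1/8)*(-2)*(-6 - 1*(-2)) - 3490)*(-835 + 1802) = ((1/8)*(-2)*(-6 + 2) - 3490)*967 = ((1/8)*(-2)*(-4) - 3490)*967 = (1 - 3490)*967 = -3489*967 = -3373863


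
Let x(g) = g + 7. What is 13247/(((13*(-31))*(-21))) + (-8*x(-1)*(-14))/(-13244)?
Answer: 466363/307923 ≈ 1.5145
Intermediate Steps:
x(g) = 7 + g
13247/(((13*(-31))*(-21))) + (-8*x(-1)*(-14))/(-13244) = 13247/(((13*(-31))*(-21))) + (-8*(7 - 1)*(-14))/(-13244) = 13247/((-403*(-21))) + (-8*6*(-14))*(-1/13244) = 13247/8463 - 48*(-14)*(-1/13244) = 13247*(1/8463) + 672*(-1/13244) = 1019/651 - 24/473 = 466363/307923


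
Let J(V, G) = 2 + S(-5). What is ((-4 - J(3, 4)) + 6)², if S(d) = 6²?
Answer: 1296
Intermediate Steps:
S(d) = 36
J(V, G) = 38 (J(V, G) = 2 + 36 = 38)
((-4 - J(3, 4)) + 6)² = ((-4 - 1*38) + 6)² = ((-4 - 38) + 6)² = (-42 + 6)² = (-36)² = 1296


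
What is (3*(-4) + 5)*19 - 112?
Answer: -245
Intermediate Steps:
(3*(-4) + 5)*19 - 112 = (-12 + 5)*19 - 112 = -7*19 - 112 = -133 - 112 = -245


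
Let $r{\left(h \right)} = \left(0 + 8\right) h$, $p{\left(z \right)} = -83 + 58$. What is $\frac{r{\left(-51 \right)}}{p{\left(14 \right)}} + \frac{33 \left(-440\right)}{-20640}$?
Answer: $\frac{73201}{4300} \approx 17.023$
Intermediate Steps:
$p{\left(z \right)} = -25$
$r{\left(h \right)} = 8 h$
$\frac{r{\left(-51 \right)}}{p{\left(14 \right)}} + \frac{33 \left(-440\right)}{-20640} = \frac{8 \left(-51\right)}{-25} + \frac{33 \left(-440\right)}{-20640} = \left(-408\right) \left(- \frac{1}{25}\right) - - \frac{121}{172} = \frac{408}{25} + \frac{121}{172} = \frac{73201}{4300}$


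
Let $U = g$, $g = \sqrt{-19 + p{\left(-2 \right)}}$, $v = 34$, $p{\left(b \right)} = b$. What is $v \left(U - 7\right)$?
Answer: $-238 + 34 i \sqrt{21} \approx -238.0 + 155.81 i$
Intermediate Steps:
$g = i \sqrt{21}$ ($g = \sqrt{-19 - 2} = \sqrt{-21} = i \sqrt{21} \approx 4.5826 i$)
$U = i \sqrt{21} \approx 4.5826 i$
$v \left(U - 7\right) = 34 \left(i \sqrt{21} - 7\right) = 34 \left(-7 + i \sqrt{21}\right) = -238 + 34 i \sqrt{21}$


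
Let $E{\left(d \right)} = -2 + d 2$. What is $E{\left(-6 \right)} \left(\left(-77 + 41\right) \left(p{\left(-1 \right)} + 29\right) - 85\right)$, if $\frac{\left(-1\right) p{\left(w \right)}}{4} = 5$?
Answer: $5726$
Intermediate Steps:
$p{\left(w \right)} = -20$ ($p{\left(w \right)} = \left(-4\right) 5 = -20$)
$E{\left(d \right)} = -2 + 2 d$
$E{\left(-6 \right)} \left(\left(-77 + 41\right) \left(p{\left(-1 \right)} + 29\right) - 85\right) = \left(-2 + 2 \left(-6\right)\right) \left(\left(-77 + 41\right) \left(-20 + 29\right) - 85\right) = \left(-2 - 12\right) \left(\left(-36\right) 9 - 85\right) = - 14 \left(-324 - 85\right) = \left(-14\right) \left(-409\right) = 5726$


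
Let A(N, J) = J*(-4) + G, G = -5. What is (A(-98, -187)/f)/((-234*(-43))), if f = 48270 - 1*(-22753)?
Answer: 743/714633426 ≈ 1.0397e-6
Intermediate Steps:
f = 71023 (f = 48270 + 22753 = 71023)
A(N, J) = -5 - 4*J (A(N, J) = J*(-4) - 5 = -4*J - 5 = -5 - 4*J)
(A(-98, -187)/f)/((-234*(-43))) = ((-5 - 4*(-187))/71023)/((-234*(-43))) = ((-5 + 748)*(1/71023))/10062 = (743*(1/71023))*(1/10062) = (743/71023)*(1/10062) = 743/714633426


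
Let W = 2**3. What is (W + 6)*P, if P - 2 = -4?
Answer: -28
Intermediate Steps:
P = -2 (P = 2 - 4 = -2)
W = 8
(W + 6)*P = (8 + 6)*(-2) = 14*(-2) = -28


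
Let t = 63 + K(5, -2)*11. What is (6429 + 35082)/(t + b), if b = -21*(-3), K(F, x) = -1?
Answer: 41511/115 ≈ 360.97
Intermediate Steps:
b = 63
t = 52 (t = 63 - 1*11 = 63 - 11 = 52)
(6429 + 35082)/(t + b) = (6429 + 35082)/(52 + 63) = 41511/115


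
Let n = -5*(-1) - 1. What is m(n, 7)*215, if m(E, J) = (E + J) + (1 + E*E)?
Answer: 6020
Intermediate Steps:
n = 4 (n = 5 - 1 = 4)
m(E, J) = 1 + E + J + E**2 (m(E, J) = (E + J) + (1 + E**2) = 1 + E + J + E**2)
m(n, 7)*215 = (1 + 4 + 7 + 4**2)*215 = (1 + 4 + 7 + 16)*215 = 28*215 = 6020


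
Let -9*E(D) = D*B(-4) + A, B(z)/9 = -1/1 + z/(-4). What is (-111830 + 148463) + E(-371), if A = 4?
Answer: 329693/9 ≈ 36633.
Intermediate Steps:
B(z) = -9 - 9*z/4 (B(z) = 9*(-1/1 + z/(-4)) = 9*(-1*1 + z*(-1/4)) = 9*(-1 - z/4) = -9 - 9*z/4)
E(D) = -4/9 (E(D) = -(D*(-9 - 9/4*(-4)) + 4)/9 = -(D*(-9 + 9) + 4)/9 = -(D*0 + 4)/9 = -(0 + 4)/9 = -1/9*4 = -4/9)
(-111830 + 148463) + E(-371) = (-111830 + 148463) - 4/9 = 36633 - 4/9 = 329693/9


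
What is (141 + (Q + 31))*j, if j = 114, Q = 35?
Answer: 23598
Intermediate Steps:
(141 + (Q + 31))*j = (141 + (35 + 31))*114 = (141 + 66)*114 = 207*114 = 23598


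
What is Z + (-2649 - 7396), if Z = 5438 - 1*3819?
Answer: -8426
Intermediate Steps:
Z = 1619 (Z = 5438 - 3819 = 1619)
Z + (-2649 - 7396) = 1619 + (-2649 - 7396) = 1619 - 10045 = -8426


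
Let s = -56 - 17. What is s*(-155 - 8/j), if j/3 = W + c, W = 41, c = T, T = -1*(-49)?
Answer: 1527817/135 ≈ 11317.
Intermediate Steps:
s = -73
T = 49
c = 49
j = 270 (j = 3*(41 + 49) = 3*90 = 270)
s*(-155 - 8/j) = -73*(-155 - 8/270) = -73*(-155 - 8*1/270) = -73*(-155 - 4/135) = -73*(-20929/135) = 1527817/135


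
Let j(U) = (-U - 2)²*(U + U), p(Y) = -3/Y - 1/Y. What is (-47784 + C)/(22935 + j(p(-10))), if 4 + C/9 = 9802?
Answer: 1683250/955817 ≈ 1.7611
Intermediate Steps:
C = 88182 (C = -36 + 9*9802 = -36 + 88218 = 88182)
p(Y) = -4/Y
j(U) = 2*U*(-2 - U)² (j(U) = (-2 - U)²*(2*U) = 2*U*(-2 - U)²)
(-47784 + C)/(22935 + j(p(-10))) = (-47784 + 88182)/(22935 + 2*(-4/(-10))*(2 - 4/(-10))²) = 40398/(22935 + 2*(-4*(-⅒))*(2 - 4*(-⅒))²) = 40398/(22935 + 2*(⅖)*(2 + ⅖)²) = 40398/(22935 + 2*(⅖)*(12/5)²) = 40398/(22935 + 2*(⅖)*(144/25)) = 40398/(22935 + 576/125) = 40398/(2867451/125) = 40398*(125/2867451) = 1683250/955817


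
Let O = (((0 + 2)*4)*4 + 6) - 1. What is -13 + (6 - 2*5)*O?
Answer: -161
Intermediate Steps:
O = 37 (O = ((2*4)*4 + 6) - 1 = (8*4 + 6) - 1 = (32 + 6) - 1 = 38 - 1 = 37)
-13 + (6 - 2*5)*O = -13 + (6 - 2*5)*37 = -13 + (6 - 10)*37 = -13 - 4*37 = -13 - 148 = -161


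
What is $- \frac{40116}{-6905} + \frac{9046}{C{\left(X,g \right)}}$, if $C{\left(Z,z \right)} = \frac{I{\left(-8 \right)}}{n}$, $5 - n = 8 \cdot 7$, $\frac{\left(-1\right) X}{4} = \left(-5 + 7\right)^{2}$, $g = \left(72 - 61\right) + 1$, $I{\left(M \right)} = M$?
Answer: $\frac{1592957529}{27620} \approx 57674.0$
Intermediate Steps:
$g = 12$ ($g = 11 + 1 = 12$)
$X = -16$ ($X = - 4 \left(-5 + 7\right)^{2} = - 4 \cdot 2^{2} = \left(-4\right) 4 = -16$)
$n = -51$ ($n = 5 - 8 \cdot 7 = 5 - 56 = -51$)
$C{\left(Z,z \right)} = \frac{8}{51}$ ($C{\left(Z,z \right)} = - \frac{8}{-51} = \left(-8\right) \left(- \frac{1}{51}\right) = \frac{8}{51}$)
$- \frac{40116}{-6905} + \frac{9046}{C{\left(X,g \right)}} = - \frac{40116}{-6905} + \frac{9046}{\frac{8}{51}} = \left(-40116\right) \left(- \frac{1}{6905}\right) + 9046 \cdot \frac{51}{8} = \frac{40116}{6905} + \frac{230673}{4} = \frac{1592957529}{27620}$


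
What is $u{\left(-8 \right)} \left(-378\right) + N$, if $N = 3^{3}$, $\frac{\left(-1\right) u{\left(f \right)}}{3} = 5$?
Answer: $5697$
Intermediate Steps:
$u{\left(f \right)} = -15$ ($u{\left(f \right)} = \left(-3\right) 5 = -15$)
$N = 27$
$u{\left(-8 \right)} \left(-378\right) + N = \left(-15\right) \left(-378\right) + 27 = 5670 + 27 = 5697$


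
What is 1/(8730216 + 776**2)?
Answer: 1/9332392 ≈ 1.0715e-7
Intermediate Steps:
1/(8730216 + 776**2) = 1/(8730216 + 602176) = 1/9332392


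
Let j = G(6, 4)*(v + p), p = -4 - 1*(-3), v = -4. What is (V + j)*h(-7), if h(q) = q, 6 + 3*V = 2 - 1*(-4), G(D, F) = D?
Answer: 210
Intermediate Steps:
p = -1 (p = -4 + 3 = -1)
V = 0 (V = -2 + (2 - 1*(-4))/3 = -2 + (2 + 4)/3 = -2 + (⅓)*6 = -2 + 2 = 0)
j = -30 (j = 6*(-4 - 1) = 6*(-5) = -30)
(V + j)*h(-7) = (0 - 30)*(-7) = -30*(-7) = 210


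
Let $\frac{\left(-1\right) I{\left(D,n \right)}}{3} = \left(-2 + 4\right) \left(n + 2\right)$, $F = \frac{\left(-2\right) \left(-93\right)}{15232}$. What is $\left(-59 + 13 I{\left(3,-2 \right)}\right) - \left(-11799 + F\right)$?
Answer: $\frac{89411747}{7616} \approx 11740.0$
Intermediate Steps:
$F = \frac{93}{7616}$ ($F = 186 \cdot \frac{1}{15232} = \frac{93}{7616} \approx 0.012211$)
$I{\left(D,n \right)} = -12 - 6 n$ ($I{\left(D,n \right)} = - 3 \left(-2 + 4\right) \left(n + 2\right) = - 3 \cdot 2 \left(2 + n\right) = - 3 \left(4 + 2 n\right) = -12 - 6 n$)
$\left(-59 + 13 I{\left(3,-2 \right)}\right) - \left(-11799 + F\right) = \left(-59 + 13 \left(-12 - -12\right)\right) - \left(-11799 + \frac{93}{7616}\right) = \left(-59 + 13 \left(-12 + 12\right)\right) - - \frac{89861091}{7616} = \left(-59 + 13 \cdot 0\right) + \frac{89861091}{7616} = \left(-59 + 0\right) + \frac{89861091}{7616} = -59 + \frac{89861091}{7616} = \frac{89411747}{7616}$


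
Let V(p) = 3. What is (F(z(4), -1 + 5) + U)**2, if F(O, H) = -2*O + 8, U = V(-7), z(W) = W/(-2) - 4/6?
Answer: 2401/9 ≈ 266.78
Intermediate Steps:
z(W) = -2/3 - W/2 (z(W) = W*(-1/2) - 4*1/6 = -W/2 - 2/3 = -2/3 - W/2)
U = 3
F(O, H) = 8 - 2*O
(F(z(4), -1 + 5) + U)**2 = ((8 - 2*(-2/3 - 1/2*4)) + 3)**2 = ((8 - 2*(-2/3 - 2)) + 3)**2 = ((8 - 2*(-8/3)) + 3)**2 = ((8 + 16/3) + 3)**2 = (40/3 + 3)**2 = (49/3)**2 = 2401/9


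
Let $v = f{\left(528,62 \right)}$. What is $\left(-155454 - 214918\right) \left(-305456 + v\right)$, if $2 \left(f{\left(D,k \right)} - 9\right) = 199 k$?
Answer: $110844191416$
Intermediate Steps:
$f{\left(D,k \right)} = 9 + \frac{199 k}{2}$
$v = 6178$ ($v = 9 + \frac{199}{2} \cdot 62 = 9 + 6169 = 6178$)
$\left(-155454 - 214918\right) \left(-305456 + v\right) = \left(-155454 - 214918\right) \left(-305456 + 6178\right) = \left(-370372\right) \left(-299278\right) = 110844191416$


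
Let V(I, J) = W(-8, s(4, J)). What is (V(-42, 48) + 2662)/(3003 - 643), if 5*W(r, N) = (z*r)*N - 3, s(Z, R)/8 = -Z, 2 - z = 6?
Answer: 12283/11800 ≈ 1.0409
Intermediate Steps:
z = -4 (z = 2 - 1*6 = 2 - 6 = -4)
s(Z, R) = -8*Z (s(Z, R) = 8*(-Z) = -8*Z)
W(r, N) = -3/5 - 4*N*r/5 (W(r, N) = ((-4*r)*N - 3)/5 = (-4*N*r - 3)/5 = (-3 - 4*N*r)/5 = -3/5 - 4*N*r/5)
V(I, J) = -1027/5 (V(I, J) = -3/5 - 4/5*(-8*4)*(-8) = -3/5 - 4/5*(-32)*(-8) = -3/5 - 1024/5 = -1027/5)
(V(-42, 48) + 2662)/(3003 - 643) = (-1027/5 + 2662)/(3003 - 643) = (12283/5)/2360 = (12283/5)*(1/2360) = 12283/11800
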